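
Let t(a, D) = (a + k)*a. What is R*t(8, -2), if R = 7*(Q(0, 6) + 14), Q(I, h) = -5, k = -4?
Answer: 2016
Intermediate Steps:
t(a, D) = a*(-4 + a) (t(a, D) = (a - 4)*a = (-4 + a)*a = a*(-4 + a))
R = 63 (R = 7*(-5 + 14) = 7*9 = 63)
R*t(8, -2) = 63*(8*(-4 + 8)) = 63*(8*4) = 63*32 = 2016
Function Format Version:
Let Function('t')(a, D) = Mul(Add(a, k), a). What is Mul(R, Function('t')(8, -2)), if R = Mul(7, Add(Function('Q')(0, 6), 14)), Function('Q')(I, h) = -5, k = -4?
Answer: 2016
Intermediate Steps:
Function('t')(a, D) = Mul(a, Add(-4, a)) (Function('t')(a, D) = Mul(Add(a, -4), a) = Mul(Add(-4, a), a) = Mul(a, Add(-4, a)))
R = 63 (R = Mul(7, Add(-5, 14)) = Mul(7, 9) = 63)
Mul(R, Function('t')(8, -2)) = Mul(63, Mul(8, Add(-4, 8))) = Mul(63, Mul(8, 4)) = Mul(63, 32) = 2016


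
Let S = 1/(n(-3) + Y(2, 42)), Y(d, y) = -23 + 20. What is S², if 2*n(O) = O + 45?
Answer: 1/324 ≈ 0.0030864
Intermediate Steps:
Y(d, y) = -3
n(O) = 45/2 + O/2 (n(O) = (O + 45)/2 = (45 + O)/2 = 45/2 + O/2)
S = 1/18 (S = 1/((45/2 + (½)*(-3)) - 3) = 1/((45/2 - 3/2) - 3) = 1/(21 - 3) = 1/18 ≈ 0.055556)
S² = (1/18)² = 1/324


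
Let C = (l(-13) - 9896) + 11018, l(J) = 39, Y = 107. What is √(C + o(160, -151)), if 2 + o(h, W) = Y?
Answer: √1266 ≈ 35.581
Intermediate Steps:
o(h, W) = 105 (o(h, W) = -2 + 107 = 105)
C = 1161 (C = (39 - 9896) + 11018 = -9857 + 11018 = 1161)
√(C + o(160, -151)) = √(1161 + 105) = √1266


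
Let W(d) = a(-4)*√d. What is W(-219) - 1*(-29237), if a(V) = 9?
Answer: 29237 + 9*I*√219 ≈ 29237.0 + 133.19*I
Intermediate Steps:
W(d) = 9*√d
W(-219) - 1*(-29237) = 9*√(-219) - 1*(-29237) = 9*(I*√219) + 29237 = 9*I*√219 + 29237 = 29237 + 9*I*√219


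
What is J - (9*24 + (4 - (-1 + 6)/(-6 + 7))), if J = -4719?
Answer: -4934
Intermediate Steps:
J - (9*24 + (4 - (-1 + 6)/(-6 + 7))) = -4719 - (9*24 + (4 - (-1 + 6)/(-6 + 7))) = -4719 - (216 + (4 - 5/1)) = -4719 - (216 + (4 - 5)) = -4719 - (216 - 1) = -4719 - 1*215 = -4719 - 215 = -4934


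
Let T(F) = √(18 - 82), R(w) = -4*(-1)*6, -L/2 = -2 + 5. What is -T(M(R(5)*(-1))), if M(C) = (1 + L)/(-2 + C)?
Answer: -8*I ≈ -8.0*I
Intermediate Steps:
L = -6 (L = -2*(-2 + 5) = -2*3 = -6)
R(w) = 24 (R(w) = 4*6 = 24)
M(C) = -5/(-2 + C) (M(C) = (1 - 6)/(-2 + C) = -5/(-2 + C))
T(F) = 8*I (T(F) = √(-64) = 8*I)
-T(M(R(5)*(-1))) = -8*I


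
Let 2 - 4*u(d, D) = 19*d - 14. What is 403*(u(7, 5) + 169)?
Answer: 225277/4 ≈ 56319.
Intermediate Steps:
u(d, D) = 4 - 19*d/4 (u(d, D) = 1/2 - (19*d - 14)/4 = 1/2 - (-14 + 19*d)/4 = 1/2 + (7/2 - 19*d/4) = 4 - 19*d/4)
403*(u(7, 5) + 169) = 403*((4 - 19/4*7) + 169) = 403*((4 - 133/4) + 169) = 403*(-117/4 + 169) = 403*(559/4) = 225277/4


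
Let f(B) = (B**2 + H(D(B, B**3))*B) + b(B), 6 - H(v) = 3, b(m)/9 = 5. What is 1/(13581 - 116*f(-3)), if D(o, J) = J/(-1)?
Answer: 1/8361 ≈ 0.00011960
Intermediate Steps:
b(m) = 45 (b(m) = 9*5 = 45)
D(o, J) = -J (D(o, J) = J*(-1) = -J)
H(v) = 3 (H(v) = 6 - 1*3 = 6 - 3 = 3)
f(B) = 45 + B**2 + 3*B (f(B) = (B**2 + 3*B) + 45 = 45 + B**2 + 3*B)
1/(13581 - 116*f(-3)) = 1/(13581 - 116*(45 + (-3)**2 + 3*(-3))) = 1/(13581 - 116*(45 + 9 - 9)) = 1/(13581 - 116*45) = 1/(13581 - 1*5220) = 1/(13581 - 5220) = 1/8361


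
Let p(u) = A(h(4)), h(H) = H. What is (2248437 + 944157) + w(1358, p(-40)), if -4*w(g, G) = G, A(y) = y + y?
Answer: 3192592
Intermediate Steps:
A(y) = 2*y
p(u) = 8 (p(u) = 2*4 = 8)
w(g, G) = -G/4
(2248437 + 944157) + w(1358, p(-40)) = (2248437 + 944157) - 1/4*8 = 3192594 - 2 = 3192592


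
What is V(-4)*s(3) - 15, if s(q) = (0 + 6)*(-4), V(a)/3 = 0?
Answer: -15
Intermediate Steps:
V(a) = 0 (V(a) = 3*0 = 0)
s(q) = -24 (s(q) = 6*(-4) = -24)
V(-4)*s(3) - 15 = 0*(-24) - 15 = 0 - 15 = -15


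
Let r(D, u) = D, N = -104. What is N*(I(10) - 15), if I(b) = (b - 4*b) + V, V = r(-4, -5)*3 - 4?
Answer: 6344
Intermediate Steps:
V = -16 (V = -4*3 - 4 = -12 - 4 = -16)
I(b) = -16 - 3*b (I(b) = (b - 4*b) - 16 = -3*b - 16 = -16 - 3*b)
N*(I(10) - 15) = -104*((-16 - 3*10) - 15) = -104*((-16 - 30) - 15) = -104*(-46 - 15) = -104*(-61) = 6344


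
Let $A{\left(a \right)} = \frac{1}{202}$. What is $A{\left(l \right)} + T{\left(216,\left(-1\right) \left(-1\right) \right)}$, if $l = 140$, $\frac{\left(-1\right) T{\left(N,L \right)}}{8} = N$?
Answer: $- \frac{349055}{202} \approx -1728.0$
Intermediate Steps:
$T{\left(N,L \right)} = - 8 N$
$A{\left(a \right)} = \frac{1}{202}$
$A{\left(l \right)} + T{\left(216,\left(-1\right) \left(-1\right) \right)} = \frac{1}{202} - 1728 = - \frac{349055}{202}$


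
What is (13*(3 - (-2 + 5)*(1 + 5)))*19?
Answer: -3705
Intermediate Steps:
(13*(3 - (-2 + 5)*(1 + 5)))*19 = (13*(3 - 3*6))*19 = (13*(3 - 1*18))*19 = (13*(3 - 18))*19 = (13*(-15))*19 = -195*19 = -3705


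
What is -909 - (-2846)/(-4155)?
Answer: -3779741/4155 ≈ -909.68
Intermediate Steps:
-909 - (-2846)/(-4155) = -909 - (-2846)*(-1)/4155 = -909 - 1*2846/4155 = -909 - 2846/4155 = -3779741/4155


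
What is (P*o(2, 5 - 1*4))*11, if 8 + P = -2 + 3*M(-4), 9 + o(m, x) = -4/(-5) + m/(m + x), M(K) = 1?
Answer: 8701/15 ≈ 580.07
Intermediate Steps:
o(m, x) = -41/5 + m/(m + x) (o(m, x) = -9 + (-4/(-5) + m/(m + x)) = -9 + (-4*(-⅕) + m/(m + x)) = -9 + (⅘ + m/(m + x)) = -41/5 + m/(m + x))
P = -7 (P = -8 + (-2 + 3*1) = -8 + (-2 + 3) = -8 + 1 = -7)
(P*o(2, 5 - 1*4))*11 = -7*(-41*(5 - 1*4) - 36*2)/(5*(2 + (5 - 1*4)))*11 = -7*(-41*(5 - 4) - 72)/(5*(2 + (5 - 4)))*11 = -7*(-41*1 - 72)/(5*(2 + 1))*11 = -7*(-41 - 72)/(5*3)*11 = -7*(-113)/(5*3)*11 = -7*(-113/15)*11 = (791/15)*11 = 8701/15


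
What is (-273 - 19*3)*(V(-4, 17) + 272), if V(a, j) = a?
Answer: -88440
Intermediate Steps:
(-273 - 19*3)*(V(-4, 17) + 272) = (-273 - 19*3)*(-4 + 272) = (-273 - 57)*268 = -330*268 = -88440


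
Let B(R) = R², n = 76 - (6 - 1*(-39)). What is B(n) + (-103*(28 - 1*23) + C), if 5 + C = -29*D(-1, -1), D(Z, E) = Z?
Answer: 470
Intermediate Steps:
C = 24 (C = -5 - 29*(-1) = -5 + 29 = 24)
n = 31 (n = 76 - (6 + 39) = 76 - 1*45 = 76 - 45 = 31)
B(n) + (-103*(28 - 1*23) + C) = 31² + (-103*(28 - 1*23) + 24) = 961 + (-103*(28 - 23) + 24) = 961 + (-103*5 + 24) = 961 + (-515 + 24) = 961 - 491 = 470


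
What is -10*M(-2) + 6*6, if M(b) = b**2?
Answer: -4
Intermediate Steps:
-10*M(-2) + 6*6 = -10*(-2)**2 + 6*6 = -10*4 + 36 = -40 + 36 = -4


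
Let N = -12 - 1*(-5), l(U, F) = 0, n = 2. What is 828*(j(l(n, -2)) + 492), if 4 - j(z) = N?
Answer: 416484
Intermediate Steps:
N = -7 (N = -12 + 5 = -7)
j(z) = 11 (j(z) = 4 - 1*(-7) = 4 + 7 = 11)
828*(j(l(n, -2)) + 492) = 828*(11 + 492) = 828*503 = 416484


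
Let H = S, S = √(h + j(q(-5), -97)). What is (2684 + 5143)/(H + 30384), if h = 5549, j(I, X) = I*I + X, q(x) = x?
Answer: 237815568/923181979 - 7827*√5477/923181979 ≈ 0.25698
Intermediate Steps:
j(I, X) = X + I² (j(I, X) = I² + X = X + I²)
S = √5477 (S = √(5549 + (-97 + (-5)²)) = √(5549 + (-97 + 25)) = √(5549 - 72) = √5477 ≈ 74.007)
H = √5477 ≈ 74.007
(2684 + 5143)/(H + 30384) = (2684 + 5143)/(√5477 + 30384) = 7827/(30384 + √5477)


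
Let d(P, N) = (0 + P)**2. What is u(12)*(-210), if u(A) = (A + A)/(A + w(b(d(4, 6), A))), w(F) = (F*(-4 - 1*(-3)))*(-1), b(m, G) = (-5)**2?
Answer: -5040/37 ≈ -136.22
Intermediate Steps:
d(P, N) = P**2
b(m, G) = 25
w(F) = F (w(F) = (F*(-4 + 3))*(-1) = (F*(-1))*(-1) = -F*(-1) = F)
u(A) = 2*A/(25 + A) (u(A) = (A + A)/(A + 25) = (2*A)/(25 + A) = 2*A/(25 + A))
u(12)*(-210) = (2*12/(25 + 12))*(-210) = (2*12/37)*(-210) = (2*12*(1/37))*(-210) = (24/37)*(-210) = -5040/37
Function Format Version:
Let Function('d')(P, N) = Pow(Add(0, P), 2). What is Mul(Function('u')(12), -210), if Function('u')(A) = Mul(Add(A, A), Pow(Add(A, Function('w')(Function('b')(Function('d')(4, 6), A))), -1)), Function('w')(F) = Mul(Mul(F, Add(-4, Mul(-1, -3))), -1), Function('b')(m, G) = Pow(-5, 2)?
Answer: Rational(-5040, 37) ≈ -136.22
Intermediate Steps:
Function('d')(P, N) = Pow(P, 2)
Function('b')(m, G) = 25
Function('w')(F) = F (Function('w')(F) = Mul(Mul(F, Add(-4, 3)), -1) = Mul(Mul(F, -1), -1) = Mul(Mul(-1, F), -1) = F)
Function('u')(A) = Mul(2, A, Pow(Add(25, A), -1)) (Function('u')(A) = Mul(Add(A, A), Pow(Add(A, 25), -1)) = Mul(Mul(2, A), Pow(Add(25, A), -1)) = Mul(2, A, Pow(Add(25, A), -1)))
Mul(Function('u')(12), -210) = Mul(Mul(2, 12, Pow(Add(25, 12), -1)), -210) = Mul(Mul(2, 12, Pow(37, -1)), -210) = Mul(Mul(2, 12, Rational(1, 37)), -210) = Mul(Rational(24, 37), -210) = Rational(-5040, 37)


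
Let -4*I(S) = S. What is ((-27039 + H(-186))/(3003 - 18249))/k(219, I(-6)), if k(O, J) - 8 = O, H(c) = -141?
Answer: 1510/192269 ≈ 0.0078536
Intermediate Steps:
I(S) = -S/4
k(O, J) = 8 + O
((-27039 + H(-186))/(3003 - 18249))/k(219, I(-6)) = ((-27039 - 141)/(3003 - 18249))/(8 + 219) = -27180/(-15246)/227 = -27180*(-1/15246)*(1/227) = (1510/847)*(1/227) = 1510/192269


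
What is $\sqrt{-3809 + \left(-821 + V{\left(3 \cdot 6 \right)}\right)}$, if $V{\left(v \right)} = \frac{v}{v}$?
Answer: $i \sqrt{4629} \approx 68.037 i$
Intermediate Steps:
$V{\left(v \right)} = 1$
$\sqrt{-3809 + \left(-821 + V{\left(3 \cdot 6 \right)}\right)} = \sqrt{-3809 + \left(-821 + 1\right)} = \sqrt{-3809 - 820} = \sqrt{-4629} = i \sqrt{4629}$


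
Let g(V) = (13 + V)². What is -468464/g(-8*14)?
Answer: -468464/9801 ≈ -47.798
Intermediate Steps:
-468464/g(-8*14) = -468464/(13 - 8*14)² = -468464/(13 - 112)² = -468464/((-99)²) = -468464/9801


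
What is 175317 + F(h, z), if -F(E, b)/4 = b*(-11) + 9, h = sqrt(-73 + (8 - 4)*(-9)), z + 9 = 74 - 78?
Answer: 174709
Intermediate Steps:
z = -13 (z = -9 + (74 - 78) = -9 - 4 = -13)
h = I*sqrt(109) (h = sqrt(-73 + 4*(-9)) = sqrt(-73 - 36) = sqrt(-109) = I*sqrt(109) ≈ 10.44*I)
F(E, b) = -36 + 44*b (F(E, b) = -4*(b*(-11) + 9) = -4*(-11*b + 9) = -4*(9 - 11*b) = -36 + 44*b)
175317 + F(h, z) = 175317 + (-36 + 44*(-13)) = 175317 + (-36 - 572) = 175317 - 608 = 174709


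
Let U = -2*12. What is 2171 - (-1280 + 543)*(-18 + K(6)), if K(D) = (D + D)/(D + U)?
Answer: -34759/3 ≈ -11586.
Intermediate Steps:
U = -24
K(D) = 2*D/(-24 + D) (K(D) = (D + D)/(D - 24) = (2*D)/(-24 + D) = 2*D/(-24 + D))
2171 - (-1280 + 543)*(-18 + K(6)) = 2171 - (-1280 + 543)*(-18 + 2*6/(-24 + 6)) = 2171 - (-737)*(-18 + 2*6/(-18)) = 2171 - (-737)*(-18 + 2*6*(-1/18)) = 2171 - (-737)*(-18 - ⅔) = 2171 - (-737)*(-56)/3 = 2171 - 1*41272/3 = 2171 - 41272/3 = -34759/3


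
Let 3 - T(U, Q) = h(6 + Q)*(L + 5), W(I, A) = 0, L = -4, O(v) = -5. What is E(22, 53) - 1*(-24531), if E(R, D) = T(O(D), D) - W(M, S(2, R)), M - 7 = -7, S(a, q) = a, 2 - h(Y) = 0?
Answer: 24532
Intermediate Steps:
h(Y) = 2 (h(Y) = 2 - 1*0 = 2 + 0 = 2)
M = 0 (M = 7 - 7 = 0)
T(U, Q) = 1 (T(U, Q) = 3 - 2*(-4 + 5) = 3 - 2 = 1)
E(R, D) = 1 (E(R, D) = 1 - 1*0 = 1 + 0 = 1)
E(22, 53) - 1*(-24531) = 1 - 1*(-24531) = 1 + 24531 = 24532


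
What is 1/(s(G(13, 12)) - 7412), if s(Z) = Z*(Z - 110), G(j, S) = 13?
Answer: -1/8673 ≈ -0.00011530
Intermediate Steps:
s(Z) = Z*(-110 + Z)
1/(s(G(13, 12)) - 7412) = 1/(13*(-110 + 13) - 7412) = 1/(13*(-97) - 7412) = 1/(-1261 - 7412) = 1/(-8673) = -1/8673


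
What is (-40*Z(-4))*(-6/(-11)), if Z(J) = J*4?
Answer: 3840/11 ≈ 349.09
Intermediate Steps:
Z(J) = 4*J
(-40*Z(-4))*(-6/(-11)) = (-160*(-4))*(-6/(-11)) = (-40*(-16))*(-6*(-1/11)) = 640*(6/11) = 3840/11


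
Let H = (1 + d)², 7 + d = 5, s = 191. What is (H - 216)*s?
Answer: -41065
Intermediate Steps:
d = -2 (d = -7 + 5 = -2)
H = 1 (H = (1 - 2)² = (-1)² = 1)
(H - 216)*s = (1 - 216)*191 = -215*191 = -41065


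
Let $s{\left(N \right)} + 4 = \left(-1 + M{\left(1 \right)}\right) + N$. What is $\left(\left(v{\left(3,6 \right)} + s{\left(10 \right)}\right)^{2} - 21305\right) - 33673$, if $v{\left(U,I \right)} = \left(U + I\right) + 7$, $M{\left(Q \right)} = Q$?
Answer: $-54494$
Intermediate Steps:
$v{\left(U,I \right)} = 7 + I + U$ ($v{\left(U,I \right)} = \left(I + U\right) + 7 = 7 + I + U$)
$s{\left(N \right)} = -4 + N$ ($s{\left(N \right)} = -4 + \left(\left(-1 + 1\right) + N\right) = -4 + \left(0 + N\right) = -4 + N$)
$\left(\left(v{\left(3,6 \right)} + s{\left(10 \right)}\right)^{2} - 21305\right) - 33673 = \left(\left(\left(7 + 6 + 3\right) + \left(-4 + 10\right)\right)^{2} - 21305\right) - 33673 = \left(\left(16 + 6\right)^{2} - 21305\right) - 33673 = \left(22^{2} - 21305\right) - 33673 = \left(484 - 21305\right) - 33673 = -20821 - 33673 = -54494$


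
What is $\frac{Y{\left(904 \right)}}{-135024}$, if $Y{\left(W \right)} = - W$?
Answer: $\frac{113}{16878} \approx 0.0066951$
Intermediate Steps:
$\frac{Y{\left(904 \right)}}{-135024} = \frac{\left(-1\right) 904}{-135024} = \left(-904\right) \left(- \frac{1}{135024}\right) = \frac{113}{16878}$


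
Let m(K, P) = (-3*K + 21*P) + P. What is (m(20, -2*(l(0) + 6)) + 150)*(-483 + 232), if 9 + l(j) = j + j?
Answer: -55722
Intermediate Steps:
l(j) = -9 + 2*j (l(j) = -9 + (j + j) = -9 + 2*j)
m(K, P) = -3*K + 22*P
(m(20, -2*(l(0) + 6)) + 150)*(-483 + 232) = ((-3*20 + 22*(-2*((-9 + 2*0) + 6))) + 150)*(-483 + 232) = ((-60 + 22*(-2*((-9 + 0) + 6))) + 150)*(-251) = ((-60 + 22*(-2*(-9 + 6))) + 150)*(-251) = ((-60 + 22*(-2*(-3))) + 150)*(-251) = ((-60 + 22*6) + 150)*(-251) = ((-60 + 132) + 150)*(-251) = (72 + 150)*(-251) = 222*(-251) = -55722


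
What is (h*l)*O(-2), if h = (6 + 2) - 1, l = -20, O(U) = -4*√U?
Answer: 560*I*√2 ≈ 791.96*I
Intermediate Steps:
h = 7 (h = 8 - 1 = 7)
(h*l)*O(-2) = (7*(-20))*(-4*I*√2) = -(-560)*I*√2 = 560*I*√2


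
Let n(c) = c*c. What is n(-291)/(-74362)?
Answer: -84681/74362 ≈ -1.1388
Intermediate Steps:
n(c) = c**2
n(-291)/(-74362) = (-291)**2/(-74362) = 84681*(-1/74362) = -84681/74362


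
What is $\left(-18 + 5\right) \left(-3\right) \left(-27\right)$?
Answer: $-1053$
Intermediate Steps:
$\left(-18 + 5\right) \left(-3\right) \left(-27\right) = \left(-13\right) \left(-3\right) \left(-27\right) = 39 \left(-27\right) = -1053$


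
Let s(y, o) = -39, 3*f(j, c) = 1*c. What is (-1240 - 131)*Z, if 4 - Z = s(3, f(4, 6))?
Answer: -58953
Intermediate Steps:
f(j, c) = c/3 (f(j, c) = (1*c)/3 = c/3)
Z = 43 (Z = 4 - 1*(-39) = 4 + 39 = 43)
(-1240 - 131)*Z = (-1240 - 131)*43 = -1371*43 = -58953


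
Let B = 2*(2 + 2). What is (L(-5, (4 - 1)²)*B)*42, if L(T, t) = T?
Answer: -1680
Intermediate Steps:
B = 8 (B = 2*4 = 8)
(L(-5, (4 - 1)²)*B)*42 = -5*8*42 = -40*42 = -1680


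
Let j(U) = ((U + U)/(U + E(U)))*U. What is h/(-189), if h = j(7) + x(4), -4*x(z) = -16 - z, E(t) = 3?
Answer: -74/945 ≈ -0.078307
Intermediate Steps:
x(z) = 4 + z/4 (x(z) = -(-16 - z)/4 = 4 + z/4)
j(U) = 2*U²/(3 + U) (j(U) = ((U + U)/(U + 3))*U = ((2*U)/(3 + U))*U = (2*U/(3 + U))*U = 2*U²/(3 + U))
h = 74/5 (h = 2*7²/(3 + 7) + (4 + (¼)*4) = 2*49/10 + (4 + 1) = 2*49*(⅒) + 5 = 49/5 + 5 = 74/5 ≈ 14.800)
h/(-189) = (74/5)/(-189) = (74/5)*(-1/189) = -74/945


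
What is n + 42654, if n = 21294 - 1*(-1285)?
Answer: 65233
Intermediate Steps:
n = 22579 (n = 21294 + 1285 = 22579)
n + 42654 = 22579 + 42654 = 65233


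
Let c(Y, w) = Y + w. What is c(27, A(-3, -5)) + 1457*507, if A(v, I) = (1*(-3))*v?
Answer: 738735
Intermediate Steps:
A(v, I) = -3*v
c(27, A(-3, -5)) + 1457*507 = (27 - 3*(-3)) + 1457*507 = (27 + 9) + 738699 = 36 + 738699 = 738735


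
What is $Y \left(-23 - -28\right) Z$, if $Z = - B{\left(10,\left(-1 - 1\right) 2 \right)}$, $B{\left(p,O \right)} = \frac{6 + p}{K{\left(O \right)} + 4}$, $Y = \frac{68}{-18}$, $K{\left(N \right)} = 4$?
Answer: $\frac{340}{9} \approx 37.778$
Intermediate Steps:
$Y = - \frac{34}{9}$ ($Y = 68 \left(- \frac{1}{18}\right) = - \frac{34}{9} \approx -3.7778$)
$B{\left(p,O \right)} = \frac{3}{4} + \frac{p}{8}$ ($B{\left(p,O \right)} = \frac{6 + p}{4 + 4} = \frac{6 + p}{8} = \left(6 + p\right) \frac{1}{8} = \frac{3}{4} + \frac{p}{8}$)
$Z = -2$ ($Z = - (\frac{3}{4} + \frac{1}{8} \cdot 10) = - (\frac{3}{4} + \frac{5}{4}) = \left(-1\right) 2 = -2$)
$Y \left(-23 - -28\right) Z = - \frac{34 \left(-23 - -28\right)}{9} \left(-2\right) = - \frac{34 \left(-23 + 28\right)}{9} \left(-2\right) = \left(- \frac{34}{9}\right) 5 \left(-2\right) = \left(- \frac{170}{9}\right) \left(-2\right) = \frac{340}{9}$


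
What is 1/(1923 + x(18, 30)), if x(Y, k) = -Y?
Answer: 1/1905 ≈ 0.00052493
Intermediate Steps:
1/(1923 + x(18, 30)) = 1/(1923 - 1*18) = 1/(1923 - 18) = 1/1905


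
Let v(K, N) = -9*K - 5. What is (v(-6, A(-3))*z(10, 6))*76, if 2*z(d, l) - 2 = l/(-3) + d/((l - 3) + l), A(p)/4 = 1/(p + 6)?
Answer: 18620/9 ≈ 2068.9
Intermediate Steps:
A(p) = 4/(6 + p) (A(p) = 4/(p + 6) = 4/(6 + p))
v(K, N) = -5 - 9*K
z(d, l) = 1 - l/6 + d/(2*(-3 + 2*l)) (z(d, l) = 1 + (l/(-3) + d/((l - 3) + l))/2 = 1 + (l*(-⅓) + d/((-3 + l) + l))/2 = 1 + (-l/3 + d/(-3 + 2*l))/2 = 1 + (-l/6 + d/(2*(-3 + 2*l))) = 1 - l/6 + d/(2*(-3 + 2*l)))
(v(-6, A(-3))*z(10, 6))*76 = ((-5 - 9*(-6))*((-18 - 2*6² + 3*10 + 15*6)/(6*(-3 + 2*6))))*76 = ((-5 + 54)*((-18 - 2*36 + 30 + 90)/(6*(-3 + 12))))*76 = (49*((⅙)*(-18 - 72 + 30 + 90)/9))*76 = (49*((⅙)*(⅑)*30))*76 = (49*(5/9))*76 = (245/9)*76 = 18620/9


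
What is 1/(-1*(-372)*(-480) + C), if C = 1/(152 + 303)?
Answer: -455/81244799 ≈ -5.6004e-6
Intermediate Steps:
C = 1/455 ≈ 0.0021978
1/(-1*(-372)*(-480) + C) = 1/(-1*(-372)*(-480) + 1/455) = 1/(372*(-480) + 1/455) = 1/(-178560 + 1/455) = 1/(-81244799/455) = -455/81244799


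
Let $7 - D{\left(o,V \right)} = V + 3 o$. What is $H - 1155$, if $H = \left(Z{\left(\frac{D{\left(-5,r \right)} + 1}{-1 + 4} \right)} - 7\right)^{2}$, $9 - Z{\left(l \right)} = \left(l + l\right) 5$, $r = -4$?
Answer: $6589$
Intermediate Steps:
$D{\left(o,V \right)} = 7 - V - 3 o$ ($D{\left(o,V \right)} = 7 - \left(V + 3 o\right) = 7 - V - 3 o$)
$Z{\left(l \right)} = 9 - 10 l$ ($Z{\left(l \right)} = 9 - \left(l + l\right) 5 = 9 - 2 l 5 = 9 - 10 l$)
$H = 7744$ ($H = \left(\left(9 - 10 \frac{\left(7 - -4 - -15\right) + 1}{-1 + 4}\right) - 7\right)^{2} = \left(\left(9 - 10 \frac{\left(7 + 4 + 15\right) + 1}{3}\right) - 7\right)^{2} = \left(\left(9 - 10 \left(26 + 1\right) \frac{1}{3}\right) - 7\right)^{2} = \left(\left(9 - 10 \cdot 27 \cdot \frac{1}{3}\right) - 7\right)^{2} = \left(\left(9 - 90\right) - 7\right)^{2} = \left(-81 - 7\right)^{2} = \left(-88\right)^{2} = 7744$)
$H - 1155 = 7744 - 1155 = 6589$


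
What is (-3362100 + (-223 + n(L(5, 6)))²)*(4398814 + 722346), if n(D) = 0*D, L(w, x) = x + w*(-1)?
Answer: -16963181870360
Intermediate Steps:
L(w, x) = x - w
n(D) = 0
(-3362100 + (-223 + n(L(5, 6)))²)*(4398814 + 722346) = (-3362100 + (-223 + 0)²)*(4398814 + 722346) = (-3362100 + (-223)²)*5121160 = (-3362100 + 49729)*5121160 = -3312371*5121160 = -16963181870360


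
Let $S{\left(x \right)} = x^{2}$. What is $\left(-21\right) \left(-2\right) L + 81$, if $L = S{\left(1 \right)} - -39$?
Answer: $1761$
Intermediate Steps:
$L = 40$ ($L = 1^{2} - -39 = 1 + 39 = 40$)
$\left(-21\right) \left(-2\right) L + 81 = \left(-21\right) \left(-2\right) 40 + 81 = 42 \cdot 40 + 81 = 1680 + 81 = 1761$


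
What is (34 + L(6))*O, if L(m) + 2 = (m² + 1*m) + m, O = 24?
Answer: 1920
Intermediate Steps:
L(m) = -2 + m² + 2*m (L(m) = -2 + ((m² + 1*m) + m) = -2 + ((m² + m) + m) = -2 + ((m + m²) + m) = -2 + (m² + 2*m) = -2 + m² + 2*m)
(34 + L(6))*O = (34 + (-2 + 6² + 2*6))*24 = (34 + (-2 + 36 + 12))*24 = (34 + 46)*24 = 80*24 = 1920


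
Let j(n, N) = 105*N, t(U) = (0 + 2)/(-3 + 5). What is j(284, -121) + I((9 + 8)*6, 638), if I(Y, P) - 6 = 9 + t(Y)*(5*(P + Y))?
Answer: -8990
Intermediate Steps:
t(U) = 1 (t(U) = 2/2 = 2*(½) = 1)
I(Y, P) = 15 + 5*P + 5*Y (I(Y, P) = 6 + (9 + 1*(5*(P + Y))) = 6 + (9 + 1*(5*P + 5*Y)) = 6 + (9 + (5*P + 5*Y)) = 6 + (9 + 5*P + 5*Y) = 15 + 5*P + 5*Y)
j(284, -121) + I((9 + 8)*6, 638) = 105*(-121) + (15 + 5*638 + 5*((9 + 8)*6)) = -12705 + (15 + 3190 + 5*(17*6)) = -12705 + (15 + 3190 + 5*102) = -12705 + (15 + 3190 + 510) = -12705 + 3715 = -8990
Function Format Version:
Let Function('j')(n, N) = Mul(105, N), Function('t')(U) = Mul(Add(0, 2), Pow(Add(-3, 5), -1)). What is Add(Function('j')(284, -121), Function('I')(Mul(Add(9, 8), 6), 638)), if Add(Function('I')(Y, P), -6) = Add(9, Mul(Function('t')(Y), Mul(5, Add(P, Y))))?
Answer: -8990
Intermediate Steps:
Function('t')(U) = 1 (Function('t')(U) = Mul(2, Pow(2, -1)) = Mul(2, Rational(1, 2)) = 1)
Function('I')(Y, P) = Add(15, Mul(5, P), Mul(5, Y)) (Function('I')(Y, P) = Add(6, Add(9, Mul(1, Mul(5, Add(P, Y))))) = Add(6, Add(9, Mul(1, Add(Mul(5, P), Mul(5, Y))))) = Add(6, Add(9, Add(Mul(5, P), Mul(5, Y)))) = Add(6, Add(9, Mul(5, P), Mul(5, Y))) = Add(15, Mul(5, P), Mul(5, Y)))
Add(Function('j')(284, -121), Function('I')(Mul(Add(9, 8), 6), 638)) = Add(Mul(105, -121), Add(15, Mul(5, 638), Mul(5, Mul(Add(9, 8), 6)))) = Add(-12705, Add(15, 3190, Mul(5, Mul(17, 6)))) = Add(-12705, Add(15, 3190, Mul(5, 102))) = Add(-12705, Add(15, 3190, 510)) = Add(-12705, 3715) = -8990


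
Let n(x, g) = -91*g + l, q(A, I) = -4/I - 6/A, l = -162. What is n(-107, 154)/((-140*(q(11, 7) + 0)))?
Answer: -19492/215 ≈ -90.660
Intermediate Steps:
q(A, I) = -6/A - 4/I
n(x, g) = -162 - 91*g (n(x, g) = -91*g - 162 = -162 - 91*g)
n(-107, 154)/((-140*(q(11, 7) + 0))) = (-162 - 91*154)/((-140*((-6/11 - 4/7) + 0))) = (-162 - 14014)/((-140*((-6*1/11 - 4*1/7) + 0))) = -14176*(-1/(140*((-6/11 - 4/7) + 0))) = -14176*(-1/(140*(-86/77 + 0))) = -14176/((-140*(-86/77))) = -14176/1720/11 = -14176*11/1720 = -19492/215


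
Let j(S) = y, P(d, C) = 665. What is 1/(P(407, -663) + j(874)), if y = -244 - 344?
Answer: 1/77 ≈ 0.012987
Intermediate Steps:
y = -588
j(S) = -588
1/(P(407, -663) + j(874)) = 1/(665 - 588) = 1/77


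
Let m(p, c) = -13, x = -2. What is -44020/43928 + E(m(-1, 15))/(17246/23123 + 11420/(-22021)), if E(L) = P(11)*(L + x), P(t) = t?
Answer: -1105195941695/1520002147 ≈ -727.10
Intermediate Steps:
E(L) = -22 + 11*L (E(L) = 11*(L - 2) = 11*(-2 + L) = -22 + 11*L)
-44020/43928 + E(m(-1, 15))/(17246/23123 + 11420/(-22021)) = -44020/43928 + (-22 + 11*(-13))/(17246/23123 + 11420/(-22021)) = -44020*1/43928 + (-22 - 143)/(17246*(1/23123) + 11420*(-1/22021)) = -11005/10982 - 165/(17246/23123 - 11420/22021) = -11005/10982 - 165/6089974/26799557 = -11005/10982 - 165*26799557/6089974 = -11005/10982 - 401993355/553634 = -1105195941695/1520002147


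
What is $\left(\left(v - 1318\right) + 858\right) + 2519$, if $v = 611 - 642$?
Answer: $2028$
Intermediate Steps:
$v = -31$
$\left(\left(v - 1318\right) + 858\right) + 2519 = \left(\left(-31 - 1318\right) + 858\right) + 2519 = \left(-1349 + 858\right) + 2519 = -491 + 2519 = 2028$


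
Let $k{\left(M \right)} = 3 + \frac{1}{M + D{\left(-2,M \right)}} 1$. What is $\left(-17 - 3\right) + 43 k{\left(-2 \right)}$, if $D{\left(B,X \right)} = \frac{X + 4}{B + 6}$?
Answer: $\frac{241}{3} \approx 80.333$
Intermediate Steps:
$D{\left(B,X \right)} = \frac{4 + X}{6 + B}$
$k{\left(M \right)} = 3 + \frac{1}{1 + \frac{5 M}{4}}$ ($k{\left(M \right)} = 3 + \frac{1}{M + \frac{4 + M}{6 - 2}} \cdot 1 = 3 + \frac{1}{M + \frac{4 + M}{4}} \cdot 1 = 3 + \frac{1}{M + \left(1 + \frac{M}{4}\right)} 1 = 3 + \frac{1}{1 + \frac{5 M}{4}} \cdot 1 = 3 + \frac{1}{1 + \frac{5 M}{4}}$)
$\left(-17 - 3\right) + 43 k{\left(-2 \right)} = \left(-17 - 3\right) + 43 \frac{16 + 15 \left(-2\right)}{4 + 5 \left(-2\right)} = \left(-17 - 3\right) + 43 \frac{16 - 30}{4 - 10} = -20 + 43 \frac{1}{-6} \left(-14\right) = -20 + 43 \left(\left(- \frac{1}{6}\right) \left(-14\right)\right) = -20 + 43 \cdot \frac{7}{3} = -20 + \frac{301}{3} = \frac{241}{3}$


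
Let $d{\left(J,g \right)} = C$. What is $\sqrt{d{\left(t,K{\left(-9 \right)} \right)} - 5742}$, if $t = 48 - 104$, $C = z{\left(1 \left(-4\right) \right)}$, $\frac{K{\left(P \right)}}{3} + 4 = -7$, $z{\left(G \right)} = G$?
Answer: $13 i \sqrt{34} \approx 75.802 i$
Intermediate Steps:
$K{\left(P \right)} = -33$ ($K{\left(P \right)} = -12 + 3 \left(-7\right) = -12 - 21 = -33$)
$C = -4$ ($C = 1 \left(-4\right) = -4$)
$t = -56$ ($t = 48 - 104 = -56$)
$d{\left(J,g \right)} = -4$
$\sqrt{d{\left(t,K{\left(-9 \right)} \right)} - 5742} = \sqrt{-4 - 5742} = \sqrt{-5746} = 13 i \sqrt{34}$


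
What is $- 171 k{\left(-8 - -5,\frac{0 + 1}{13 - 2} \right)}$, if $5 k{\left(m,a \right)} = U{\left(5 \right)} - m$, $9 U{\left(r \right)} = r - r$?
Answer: $- \frac{513}{5} \approx -102.6$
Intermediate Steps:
$U{\left(r \right)} = 0$ ($U{\left(r \right)} = \frac{r - r}{9} = \frac{1}{9} \cdot 0 = 0$)
$k{\left(m,a \right)} = - \frac{m}{5}$ ($k{\left(m,a \right)} = \frac{0 - m}{5} = \frac{\left(-1\right) m}{5} = - \frac{m}{5}$)
$- 171 k{\left(-8 - -5,\frac{0 + 1}{13 - 2} \right)} = - 171 \left(- \frac{-8 - -5}{5}\right) = - 171 \left(- \frac{-8 + 5}{5}\right) = - 171 \left(\left(- \frac{1}{5}\right) \left(-3\right)\right) = \left(-171\right) \frac{3}{5} = - \frac{513}{5}$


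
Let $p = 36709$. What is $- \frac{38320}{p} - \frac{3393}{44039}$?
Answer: $- \frac{1812128117}{1616627651} \approx -1.1209$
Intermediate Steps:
$- \frac{38320}{p} - \frac{3393}{44039} = - \frac{38320}{36709} - \frac{3393}{44039} = - \frac{1812128117}{1616627651}$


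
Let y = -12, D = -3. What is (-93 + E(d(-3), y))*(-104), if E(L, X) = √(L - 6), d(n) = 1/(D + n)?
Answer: 9672 - 52*I*√222/3 ≈ 9672.0 - 258.26*I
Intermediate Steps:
d(n) = 1/(-3 + n)
E(L, X) = √(-6 + L)
(-93 + E(d(-3), y))*(-104) = (-93 + √(-6 + 1/(-3 - 3)))*(-104) = (-93 + √(-6 + 1/(-6)))*(-104) = (-93 + √(-6 - ⅙))*(-104) = (-93 + √(-37/6))*(-104) = (-93 + I*√222/6)*(-104) = 9672 - 52*I*√222/3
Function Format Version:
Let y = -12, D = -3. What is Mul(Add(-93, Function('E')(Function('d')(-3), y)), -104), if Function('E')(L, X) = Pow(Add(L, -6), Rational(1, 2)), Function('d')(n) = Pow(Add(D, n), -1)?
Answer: Add(9672, Mul(Rational(-52, 3), I, Pow(222, Rational(1, 2)))) ≈ Add(9672.0, Mul(-258.26, I))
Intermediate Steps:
Function('d')(n) = Pow(Add(-3, n), -1)
Function('E')(L, X) = Pow(Add(-6, L), Rational(1, 2))
Mul(Add(-93, Function('E')(Function('d')(-3), y)), -104) = Mul(Add(-93, Pow(Add(-6, Pow(Add(-3, -3), -1)), Rational(1, 2))), -104) = Mul(Add(-93, Pow(Add(-6, Pow(-6, -1)), Rational(1, 2))), -104) = Mul(Add(-93, Pow(Add(-6, Rational(-1, 6)), Rational(1, 2))), -104) = Mul(Add(-93, Pow(Rational(-37, 6), Rational(1, 2))), -104) = Mul(Add(-93, Mul(Rational(1, 6), I, Pow(222, Rational(1, 2)))), -104) = Add(9672, Mul(Rational(-52, 3), I, Pow(222, Rational(1, 2))))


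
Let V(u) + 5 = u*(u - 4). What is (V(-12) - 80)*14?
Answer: 1498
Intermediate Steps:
V(u) = -5 + u*(-4 + u) (V(u) = -5 + u*(u - 4) = -5 + u*(-4 + u))
(V(-12) - 80)*14 = ((-5 + (-12)² - 4*(-12)) - 80)*14 = ((-5 + 144 + 48) - 80)*14 = (187 - 80)*14 = 107*14 = 1498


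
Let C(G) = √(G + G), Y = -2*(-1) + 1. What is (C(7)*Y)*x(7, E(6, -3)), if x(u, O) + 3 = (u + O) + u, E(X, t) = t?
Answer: 24*√14 ≈ 89.800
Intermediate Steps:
Y = 3 (Y = 2 + 1 = 3)
x(u, O) = -3 + O + 2*u (x(u, O) = -3 + ((u + O) + u) = -3 + ((O + u) + u) = -3 + (O + 2*u) = -3 + O + 2*u)
C(G) = √2*√G (C(G) = √(2*G) = √2*√G)
(C(7)*Y)*x(7, E(6, -3)) = ((√2*√7)*3)*(-3 - 3 + 2*7) = (√14*3)*(-3 - 3 + 14) = (3*√14)*8 = 24*√14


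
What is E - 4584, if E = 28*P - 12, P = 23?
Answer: -3952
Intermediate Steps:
E = 632 (E = 28*23 - 12 = 644 - 12 = 632)
E - 4584 = 632 - 4584 = -3952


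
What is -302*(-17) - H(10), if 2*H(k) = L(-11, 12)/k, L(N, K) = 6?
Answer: 51337/10 ≈ 5133.7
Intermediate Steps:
H(k) = 3/k (H(k) = (6/k)/2 = 3/k)
-302*(-17) - H(10) = -302*(-17) - 3/10 = 5134 - 3/10 = 51337/10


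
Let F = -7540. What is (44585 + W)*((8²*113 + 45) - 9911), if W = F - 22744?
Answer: -37668834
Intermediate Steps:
W = -30284 (W = -7540 - 22744 = -30284)
(44585 + W)*((8²*113 + 45) - 9911) = (44585 - 30284)*((8²*113 + 45) - 9911) = 14301*((64*113 + 45) - 9911) = 14301*((7232 + 45) - 9911) = 14301*(7277 - 9911) = 14301*(-2634) = -37668834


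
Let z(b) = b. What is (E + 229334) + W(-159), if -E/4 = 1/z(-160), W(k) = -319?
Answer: 9160601/40 ≈ 2.2902e+5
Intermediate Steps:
E = 1/40 (E = -4/(-160) = -4*(-1/160) = 1/40 ≈ 0.025000)
(E + 229334) + W(-159) = (1/40 + 229334) - 319 = 9173361/40 - 319 = 9160601/40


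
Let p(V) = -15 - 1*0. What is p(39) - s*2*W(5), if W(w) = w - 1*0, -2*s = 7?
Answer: 20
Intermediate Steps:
s = -7/2 (s = -½*7 = -7/2 ≈ -3.5000)
W(w) = w (W(w) = w + 0 = w)
p(V) = -15 (p(V) = -15 + 0 = -15)
p(39) - s*2*W(5) = -15 - (-7/2*2)*5 = -15 - (-7)*5 = -15 - 1*(-35) = -15 + 35 = 20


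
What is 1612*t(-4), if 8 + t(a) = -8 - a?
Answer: -19344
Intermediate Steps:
t(a) = -16 - a (t(a) = -8 + (-8 - a) = -16 - a)
1612*t(-4) = 1612*(-16 - 1*(-4)) = 1612*(-16 + 4) = 1612*(-12) = -19344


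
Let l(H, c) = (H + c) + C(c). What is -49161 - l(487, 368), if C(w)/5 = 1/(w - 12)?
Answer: -17805701/356 ≈ -50016.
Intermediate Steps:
C(w) = 5/(-12 + w) (C(w) = 5/(w - 12) = 5/(-12 + w))
l(H, c) = H + c + 5/(-12 + c) (l(H, c) = (H + c) + 5/(-12 + c) = H + c + 5/(-12 + c))
-49161 - l(487, 368) = -49161 - (5 + (-12 + 368)*(487 + 368))/(-12 + 368) = -49161 - (5 + 356*855)/356 = -49161 - (5 + 304380)/356 = -49161 - 304385/356 = -17805701/356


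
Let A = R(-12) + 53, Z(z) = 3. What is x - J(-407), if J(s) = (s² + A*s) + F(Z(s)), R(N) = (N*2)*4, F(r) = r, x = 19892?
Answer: -163261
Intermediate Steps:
R(N) = 8*N (R(N) = (2*N)*4 = 8*N)
A = -43 (A = 8*(-12) + 53 = -96 + 53 = -43)
J(s) = 3 + s² - 43*s (J(s) = (s² - 43*s) + 3 = 3 + s² - 43*s)
x - J(-407) = 19892 - (3 + (-407)² - 43*(-407)) = 19892 - (3 + 165649 + 17501) = 19892 - 1*183153 = 19892 - 183153 = -163261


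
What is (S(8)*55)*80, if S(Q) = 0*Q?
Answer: 0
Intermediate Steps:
S(Q) = 0
(S(8)*55)*80 = (0*55)*80 = 0*80 = 0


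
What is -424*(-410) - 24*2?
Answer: 173792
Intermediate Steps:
-424*(-410) - 24*2 = 173840 - 48 = 173792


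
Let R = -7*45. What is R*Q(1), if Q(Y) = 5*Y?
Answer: -1575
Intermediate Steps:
R = -315
R*Q(1) = -1575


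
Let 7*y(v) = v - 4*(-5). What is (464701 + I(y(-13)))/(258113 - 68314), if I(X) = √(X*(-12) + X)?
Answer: 464701/189799 + I*√11/189799 ≈ 2.4484 + 1.7474e-5*I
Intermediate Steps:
y(v) = 20/7 + v/7 (y(v) = (v - 4*(-5))/7 = (v + 20)/7 = (20 + v)/7 = 20/7 + v/7)
I(X) = √11*√(-X) (I(X) = √(-12*X + X) = √(-11*X) = √11*√(-X))
(464701 + I(y(-13)))/(258113 - 68314) = (464701 + √11*√(-(20/7 + (⅐)*(-13))))/(258113 - 68314) = (464701 + √11*√(-(20/7 - 13/7)))/189799 = (464701 + √11*√(-1*1))*(1/189799) = (464701 + √11*√(-1))*(1/189799) = (464701 + √11*I)*(1/189799) = (464701 + I*√11)*(1/189799) = 464701/189799 + I*√11/189799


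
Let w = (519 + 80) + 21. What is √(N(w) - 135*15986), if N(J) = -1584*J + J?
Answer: I*√3139570 ≈ 1771.9*I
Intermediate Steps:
w = 620 (w = 599 + 21 = 620)
N(J) = -1583*J
√(N(w) - 135*15986) = √(-1583*620 - 135*15986) = √(-981460 - 2158110) = √(-3139570) = I*√3139570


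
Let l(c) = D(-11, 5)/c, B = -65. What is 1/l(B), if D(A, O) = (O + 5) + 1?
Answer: -65/11 ≈ -5.9091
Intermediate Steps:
D(A, O) = 6 + O (D(A, O) = (5 + O) + 1 = 6 + O)
l(c) = 11/c (l(c) = (6 + 5)/c = 11/c)
1/l(B) = 1/(11/(-65)) = 1/(11*(-1/65)) = 1/(-11/65) = -65/11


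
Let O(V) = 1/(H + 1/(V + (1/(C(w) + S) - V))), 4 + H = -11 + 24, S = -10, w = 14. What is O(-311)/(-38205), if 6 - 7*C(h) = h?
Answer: 7/573075 ≈ 1.2215e-5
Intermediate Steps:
C(h) = 6/7 - h/7
H = 9 (H = -4 + (-11 + 24) = -4 + 13 = 9)
O(V) = -7/15 (O(V) = 1/(9 + 1/(V + (1/((6/7 - ⅐*14) - 10) - V))) = 1/(9 + 1/(V + (1/((6/7 - 2) - 10) - V))) = 1/(9 + 1/(V + (1/(-8/7 - 10) - V))) = 1/(9 + 1/(V + (1/(-78/7) - V))) = 1/(9 + 1/(V + (-7/78 - V))) = 1/(9 + 1/(-7/78)) = 1/(9 - 78/7) = 1/(-15/7) = -7/15)
O(-311)/(-38205) = -7/15/(-38205) = -7/15*(-1/38205) = 7/573075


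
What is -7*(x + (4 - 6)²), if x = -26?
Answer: 154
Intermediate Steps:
-7*(x + (4 - 6)²) = -7*(-26 + (4 - 6)²) = -7*(-26 + (-2)²) = -7*(-26 + 4) = -7*(-22) = 154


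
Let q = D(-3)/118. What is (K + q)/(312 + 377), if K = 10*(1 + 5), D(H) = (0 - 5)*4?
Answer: 3530/40651 ≈ 0.086837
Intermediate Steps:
D(H) = -20 (D(H) = -5*4 = -20)
K = 60 (K = 10*6 = 60)
q = -10/59 (q = -20/118 = -20*1/118 = -10/59 ≈ -0.16949)
(K + q)/(312 + 377) = (60 - 10/59)/(312 + 377) = (3530/59)/689 = (1/689)*(3530/59) = 3530/40651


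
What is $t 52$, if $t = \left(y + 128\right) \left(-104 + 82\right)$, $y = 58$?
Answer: $-212784$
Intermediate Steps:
$t = -4092$ ($t = \left(58 + 128\right) \left(-104 + 82\right) = 186 \left(-22\right) = -4092$)
$t 52 = \left(-4092\right) 52 = -212784$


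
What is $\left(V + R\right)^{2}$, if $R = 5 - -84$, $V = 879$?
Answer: $937024$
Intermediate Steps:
$R = 89$ ($R = 5 + 84 = 89$)
$\left(V + R\right)^{2} = \left(879 + 89\right)^{2} = 968^{2} = 937024$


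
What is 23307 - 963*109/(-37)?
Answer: 967326/37 ≈ 26144.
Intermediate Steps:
23307 - 963*109/(-37) = 23307 - 963*109*(-1/37) = 23307 - 963*(-109)/37 = 23307 - 1*(-104967/37) = 23307 + 104967/37 = 967326/37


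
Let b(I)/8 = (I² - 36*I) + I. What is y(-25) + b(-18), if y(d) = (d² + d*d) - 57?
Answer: 8825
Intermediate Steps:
b(I) = -280*I + 8*I² (b(I) = 8*((I² - 36*I) + I) = 8*(I² - 35*I) = -280*I + 8*I²)
y(d) = -57 + 2*d² (y(d) = (d² + d²) - 57 = 2*d² - 57 = -57 + 2*d²)
y(-25) + b(-18) = (-57 + 2*(-25)²) + 8*(-18)*(-35 - 18) = (-57 + 2*625) + 8*(-18)*(-53) = (-57 + 1250) + 7632 = 1193 + 7632 = 8825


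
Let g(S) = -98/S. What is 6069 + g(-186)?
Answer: 564466/93 ≈ 6069.5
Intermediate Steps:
6069 + g(-186) = 6069 - 98/(-186) = 6069 - 98*(-1/186) = 6069 + 49/93 = 564466/93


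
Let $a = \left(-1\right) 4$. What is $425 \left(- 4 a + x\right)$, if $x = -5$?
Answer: $4675$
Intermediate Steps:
$a = -4$
$425 \left(- 4 a + x\right) = 425 \left(\left(-4\right) \left(-4\right) - 5\right) = 425 \left(16 - 5\right) = 425 \cdot 11 = 4675$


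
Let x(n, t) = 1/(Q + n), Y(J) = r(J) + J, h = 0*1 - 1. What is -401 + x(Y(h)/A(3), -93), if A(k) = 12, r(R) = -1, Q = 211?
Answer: -507259/1265 ≈ -401.00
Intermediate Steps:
h = -1 (h = 0 - 1 = -1)
Y(J) = -1 + J
x(n, t) = 1/(211 + n)
-401 + x(Y(h)/A(3), -93) = -401 + 1/(211 + (-1 - 1)/12) = -401 + 1/(211 - 2*1/12) = -401 + 1/(211 - 1/6) = -401 + 1/(1265/6) = -401 + 6/1265 = -507259/1265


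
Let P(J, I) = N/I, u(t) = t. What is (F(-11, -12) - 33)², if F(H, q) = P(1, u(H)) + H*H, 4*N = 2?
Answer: 3744225/484 ≈ 7736.0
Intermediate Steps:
N = ½ (N = (¼)*2 = ½ ≈ 0.50000)
P(J, I) = 1/(2*I)
F(H, q) = H² + 1/(2*H) (F(H, q) = 1/(2*H) + H*H = 1/(2*H) + H² = H² + 1/(2*H))
(F(-11, -12) - 33)² = ((½ + (-11)³)/(-11) - 33)² = (-(½ - 1331)/11 - 33)² = (-1/11*(-2661/2) - 33)² = (2661/22 - 33)² = (1935/22)² = 3744225/484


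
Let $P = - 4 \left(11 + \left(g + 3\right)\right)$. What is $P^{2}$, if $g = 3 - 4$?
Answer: $2704$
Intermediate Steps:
$g = -1$
$P = -52$ ($P = - 4 \left(11 + \left(-1 + 3\right)\right) = - 4 \left(11 + 2\right) = \left(-4\right) 13 = -52$)
$P^{2} = \left(-52\right)^{2} = 2704$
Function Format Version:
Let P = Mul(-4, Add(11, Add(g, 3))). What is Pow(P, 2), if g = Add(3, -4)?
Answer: 2704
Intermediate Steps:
g = -1
P = -52 (P = Mul(-4, Add(11, Add(-1, 3))) = Mul(-4, Add(11, 2)) = Mul(-4, 13) = -52)
Pow(P, 2) = Pow(-52, 2) = 2704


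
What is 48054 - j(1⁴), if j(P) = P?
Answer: 48053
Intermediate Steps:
48054 - j(1⁴) = 48054 - 1*1⁴ = 48054 - 1*1 = 48054 - 1 = 48053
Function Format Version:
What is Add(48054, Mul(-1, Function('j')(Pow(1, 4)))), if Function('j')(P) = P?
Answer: 48053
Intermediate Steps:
Add(48054, Mul(-1, Function('j')(Pow(1, 4)))) = Add(48054, Mul(-1, Pow(1, 4))) = Add(48054, Mul(-1, 1)) = Add(48054, -1) = 48053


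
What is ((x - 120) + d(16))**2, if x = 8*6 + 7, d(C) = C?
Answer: 2401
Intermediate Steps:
x = 55 (x = 48 + 7 = 55)
((x - 120) + d(16))**2 = ((55 - 120) + 16)**2 = (-65 + 16)**2 = (-49)**2 = 2401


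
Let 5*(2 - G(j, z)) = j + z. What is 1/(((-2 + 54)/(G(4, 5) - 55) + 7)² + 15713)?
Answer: 18769/295604538 ≈ 6.3494e-5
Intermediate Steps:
G(j, z) = 2 - j/5 - z/5 (G(j, z) = 2 - (j + z)/5 = 2 + (-j/5 - z/5) = 2 - j/5 - z/5)
1/(((-2 + 54)/(G(4, 5) - 55) + 7)² + 15713) = 1/(((-2 + 54)/((2 - ⅕*4 - ⅕*5) - 55) + 7)² + 15713) = 1/((52/((2 - ⅘ - 1) - 55) + 7)² + 15713) = 1/((52/(⅕ - 55) + 7)² + 15713) = 1/((52/(-274/5) + 7)² + 15713) = 1/((52*(-5/274) + 7)² + 15713) = 1/((-130/137 + 7)² + 15713) = 1/((829/137)² + 15713) = 1/(687241/18769 + 15713) = 1/(295604538/18769) = 18769/295604538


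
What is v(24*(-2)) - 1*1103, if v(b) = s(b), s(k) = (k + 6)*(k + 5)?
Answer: 703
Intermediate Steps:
s(k) = (5 + k)*(6 + k) (s(k) = (6 + k)*(5 + k) = (5 + k)*(6 + k))
v(b) = 30 + b² + 11*b
v(24*(-2)) - 1*1103 = (30 + (24*(-2))² + 11*(24*(-2))) - 1*1103 = (30 + (-48)² + 11*(-48)) - 1103 = (30 + 2304 - 528) - 1103 = 1806 - 1103 = 703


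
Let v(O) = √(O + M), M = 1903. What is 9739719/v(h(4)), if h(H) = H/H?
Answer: 9739719*√119/476 ≈ 2.2321e+5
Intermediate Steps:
h(H) = 1
v(O) = √(1903 + O) (v(O) = √(O + 1903) = √(1903 + O))
9739719/v(h(4)) = 9739719/(√(1903 + 1)) = 9739719/(√1904) = 9739719/((4*√119)) = 9739719*(√119/476) = 9739719*√119/476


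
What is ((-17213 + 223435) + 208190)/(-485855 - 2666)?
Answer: -414412/488521 ≈ -0.84830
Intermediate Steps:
((-17213 + 223435) + 208190)/(-485855 - 2666) = (206222 + 208190)/(-488521) = 414412*(-1/488521) = -414412/488521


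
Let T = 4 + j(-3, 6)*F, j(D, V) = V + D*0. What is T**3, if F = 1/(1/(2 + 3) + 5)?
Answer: 300763/2197 ≈ 136.90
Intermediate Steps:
j(D, V) = V (j(D, V) = V + 0 = V)
F = 5/26 (F = 1/(1/5 + 5) = 1/(26/5) = 5/26 ≈ 0.19231)
T = 67/13 (T = 4 + 6*(5/26) = 4 + 15/13 = 67/13 ≈ 5.1538)
T**3 = (67/13)**3 = 300763/2197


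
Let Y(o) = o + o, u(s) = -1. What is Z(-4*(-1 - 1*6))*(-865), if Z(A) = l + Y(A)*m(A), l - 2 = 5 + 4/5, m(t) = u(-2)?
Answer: 41693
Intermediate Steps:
Y(o) = 2*o
m(t) = -1
l = 39/5 (l = 2 + (5 + 4/5) = 2 + 29/5 = 39/5 ≈ 7.8000)
Z(A) = 39/5 - 2*A (Z(A) = 39/5 + (2*A)*(-1) = 39/5 - 2*A)
Z(-4*(-1 - 1*6))*(-865) = (39/5 - (-8)*(-1 - 1*6))*(-865) = (39/5 - (-8)*(-1 - 6))*(-865) = (39/5 - (-8)*(-7))*(-865) = (39/5 - 2*28)*(-865) = (39/5 - 56)*(-865) = -241/5*(-865) = 41693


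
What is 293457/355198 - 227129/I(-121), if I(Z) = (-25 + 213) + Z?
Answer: -80656104923/23798266 ≈ -3389.2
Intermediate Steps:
I(Z) = 188 + Z
293457/355198 - 227129/I(-121) = 293457/355198 - 227129/(188 - 121) = 293457*(1/355198) - 227129/67 = 293457/355198 - 227129*1/67 = 293457/355198 - 227129/67 = -80656104923/23798266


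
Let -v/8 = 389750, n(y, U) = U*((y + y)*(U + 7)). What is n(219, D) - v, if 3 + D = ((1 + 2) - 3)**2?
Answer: 3112744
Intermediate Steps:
D = -3 (D = -3 + ((1 + 2) - 3)**2 = -3 + (3 - 3)**2 = -3 + 0**2 = -3 + 0 = -3)
n(y, U) = 2*U*y*(7 + U) (n(y, U) = U*((2*y)*(7 + U)) = U*(2*y*(7 + U)) = 2*U*y*(7 + U))
v = -3118000 (v = -8*389750 = -3118000)
n(219, D) - v = 2*(-3)*219*(7 - 3) - 1*(-3118000) = 2*(-3)*219*4 + 3118000 = -5256 + 3118000 = 3112744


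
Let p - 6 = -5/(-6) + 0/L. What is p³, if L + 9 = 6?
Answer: 68921/216 ≈ 319.08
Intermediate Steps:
L = -3 (L = -9 + 6 = -3)
p = 41/6 (p = 6 + (-5/(-6) + 0/(-3)) = 6 + (-5*(-⅙) + 0*(-⅓)) = 6 + (⅚ + 0) = 6 + ⅚ = 41/6 ≈ 6.8333)
p³ = (41/6)³ = 68921/216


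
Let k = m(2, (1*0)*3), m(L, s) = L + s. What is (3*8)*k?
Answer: 48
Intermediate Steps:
k = 2 (k = 2 + (1*0)*3 = 2 + 0*3 = 2 + 0 = 2)
(3*8)*k = (3*8)*2 = 24*2 = 48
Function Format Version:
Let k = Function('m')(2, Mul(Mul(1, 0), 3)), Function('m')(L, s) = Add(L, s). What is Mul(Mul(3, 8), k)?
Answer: 48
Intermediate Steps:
k = 2 (k = Add(2, Mul(Mul(1, 0), 3)) = Add(2, Mul(0, 3)) = Add(2, 0) = 2)
Mul(Mul(3, 8), k) = Mul(Mul(3, 8), 2) = Mul(24, 2) = 48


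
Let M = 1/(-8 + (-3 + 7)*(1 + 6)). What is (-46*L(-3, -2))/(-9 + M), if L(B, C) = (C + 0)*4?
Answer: -7360/179 ≈ -41.117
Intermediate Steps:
M = 1/20 (M = 1/(-8 + 4*7) = 1/(-8 + 28) = 1/20 ≈ 0.050000)
L(B, C) = 4*C (L(B, C) = C*4 = 4*C)
(-46*L(-3, -2))/(-9 + M) = (-184*(-2))/(-9 + 1/20) = (-46*(-8))/(-179/20) = 368*(-20/179) = -7360/179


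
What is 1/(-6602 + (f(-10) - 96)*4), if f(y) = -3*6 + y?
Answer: -1/7098 ≈ -0.00014088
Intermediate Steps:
f(y) = -18 + y
1/(-6602 + (f(-10) - 96)*4) = 1/(-6602 + ((-18 - 10) - 96)*4) = 1/(-6602 + (-28 - 96)*4) = 1/(-6602 - 124*4) = 1/(-6602 - 496) = 1/(-7098) = -1/7098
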